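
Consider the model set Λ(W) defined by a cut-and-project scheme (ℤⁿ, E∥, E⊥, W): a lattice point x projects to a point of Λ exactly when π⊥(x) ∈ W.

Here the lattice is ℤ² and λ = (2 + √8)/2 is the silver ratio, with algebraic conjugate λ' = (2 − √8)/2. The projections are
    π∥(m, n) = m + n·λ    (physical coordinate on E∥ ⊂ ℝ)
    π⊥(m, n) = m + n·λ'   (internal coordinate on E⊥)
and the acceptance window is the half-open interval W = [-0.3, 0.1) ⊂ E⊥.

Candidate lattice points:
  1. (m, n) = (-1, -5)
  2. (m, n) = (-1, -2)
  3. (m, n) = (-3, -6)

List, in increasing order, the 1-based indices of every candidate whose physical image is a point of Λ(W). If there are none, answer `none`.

2

Compute λ' = (2−√8)/2 = -0.414214, so π⊥(m,n) = m -0.414214·n.
#1 (-1,-5): internal coord -1 + (-5)·λ' = +1.071068; +1.071068 ∉ [-0.3, 0.1) → out
#2 (-1,-2): internal coord -1 + (-2)·λ' = -0.171573; -0.171573 ∈ [-0.3, 0.1) → IN Λ
#3 (-3,-6): internal coord -3 + (-6)·λ' = -0.514719; -0.514719 ∉ [-0.3, 0.1) → out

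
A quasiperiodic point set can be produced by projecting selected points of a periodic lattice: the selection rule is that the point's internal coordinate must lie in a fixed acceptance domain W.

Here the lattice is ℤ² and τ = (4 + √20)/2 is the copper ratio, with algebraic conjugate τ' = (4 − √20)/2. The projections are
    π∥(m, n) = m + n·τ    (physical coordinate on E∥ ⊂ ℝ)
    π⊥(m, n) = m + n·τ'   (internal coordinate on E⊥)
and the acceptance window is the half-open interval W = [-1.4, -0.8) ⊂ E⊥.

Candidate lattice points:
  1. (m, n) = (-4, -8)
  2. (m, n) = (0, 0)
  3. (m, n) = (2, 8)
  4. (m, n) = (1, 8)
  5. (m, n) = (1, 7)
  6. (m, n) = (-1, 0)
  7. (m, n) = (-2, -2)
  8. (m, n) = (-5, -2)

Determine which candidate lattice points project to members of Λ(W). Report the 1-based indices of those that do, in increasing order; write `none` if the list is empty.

τ' = (4−√20)/2 ≈ -0.236068.
candidate 1: (m,n)=(-4,-8) → π∥ = -4-8·τ ≈ -37.888544, π⊥ = -4-8·τ' ≈ -2.111456 ∉ [-1.4, -0.8) ⇒ out
candidate 2: (m,n)=(0,0) → π∥ = 0+0·τ ≈ 0.000000, π⊥ = 0+0·τ' ≈ 0.000000 ∉ [-1.4, -0.8) ⇒ out
candidate 3: (m,n)=(2,8) → π∥ = 2+8·τ ≈ 35.888544, π⊥ = 2+8·τ' ≈ 0.111456 ∉ [-1.4, -0.8) ⇒ out
candidate 4: (m,n)=(1,8) → π∥ = 1+8·τ ≈ 34.888544, π⊥ = 1+8·τ' ≈ -0.888544 ∈ [-1.4, -0.8) ⇒ IN Λ
candidate 5: (m,n)=(1,7) → π∥ = 1+7·τ ≈ 30.652476, π⊥ = 1+7·τ' ≈ -0.652476 ∉ [-1.4, -0.8) ⇒ out
candidate 6: (m,n)=(-1,0) → π∥ = -1+0·τ ≈ -1.000000, π⊥ = -1+0·τ' ≈ -1.000000 ∈ [-1.4, -0.8) ⇒ IN Λ
candidate 7: (m,n)=(-2,-2) → π∥ = -2-2·τ ≈ -10.472136, π⊥ = -2-2·τ' ≈ -1.527864 ∉ [-1.4, -0.8) ⇒ out
candidate 8: (m,n)=(-5,-2) → π∥ = -5-2·τ ≈ -13.472136, π⊥ = -5-2·τ' ≈ -4.527864 ∉ [-1.4, -0.8) ⇒ out

4, 6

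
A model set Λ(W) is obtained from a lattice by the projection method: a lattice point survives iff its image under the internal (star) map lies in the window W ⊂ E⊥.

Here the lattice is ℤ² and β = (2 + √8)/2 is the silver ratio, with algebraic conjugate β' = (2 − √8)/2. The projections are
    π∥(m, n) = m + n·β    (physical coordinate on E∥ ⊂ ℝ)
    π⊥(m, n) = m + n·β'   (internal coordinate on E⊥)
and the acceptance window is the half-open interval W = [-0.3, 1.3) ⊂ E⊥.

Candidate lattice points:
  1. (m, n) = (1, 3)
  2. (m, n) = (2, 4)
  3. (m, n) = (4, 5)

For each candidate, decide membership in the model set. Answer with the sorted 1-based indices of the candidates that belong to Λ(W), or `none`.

1, 2

Numerically β ≈ 2.41421 and β' = −1/β ≈ -0.41421.
candidate 1: (m,n)=(1,3) → π∥ = 1+3·β ≈ 8.24264, π⊥ = 1+3·β' ≈ -0.24264 ∈ [-0.3, 1.3) ⇒ IN Λ
candidate 2: (m,n)=(2,4) → π∥ = 2+4·β ≈ 11.65685, π⊥ = 2+4·β' ≈ 0.34315 ∈ [-0.3, 1.3) ⇒ IN Λ
candidate 3: (m,n)=(4,5) → π∥ = 4+5·β ≈ 16.07107, π⊥ = 4+5·β' ≈ 1.92893 ∉ [-0.3, 1.3) ⇒ out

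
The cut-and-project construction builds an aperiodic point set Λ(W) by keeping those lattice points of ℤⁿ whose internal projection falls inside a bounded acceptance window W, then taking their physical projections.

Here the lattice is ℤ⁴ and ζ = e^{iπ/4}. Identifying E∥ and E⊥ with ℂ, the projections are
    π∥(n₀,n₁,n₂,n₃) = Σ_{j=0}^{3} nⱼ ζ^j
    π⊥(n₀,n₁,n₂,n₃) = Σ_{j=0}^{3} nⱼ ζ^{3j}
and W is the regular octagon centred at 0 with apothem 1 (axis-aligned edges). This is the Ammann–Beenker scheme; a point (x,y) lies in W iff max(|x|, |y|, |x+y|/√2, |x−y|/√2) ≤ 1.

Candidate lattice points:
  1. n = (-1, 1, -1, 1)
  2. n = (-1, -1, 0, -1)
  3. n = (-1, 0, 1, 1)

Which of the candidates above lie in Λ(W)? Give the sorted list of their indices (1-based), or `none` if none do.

3

Internal map: ζ^{3j} for j=0..3 gives (1,0), (−√2/2,√2/2), (0,−1), (√2/2,√2/2).
candidate 1: n = (-1, 1, -1, 1) → π⊥ ≈ (-1.0000, +2.4142); max(|x|,|y|,|x±y|/√2) = 2.4142 > 1 ⇒ ∉ W
candidate 2: n = (-1, -1, 0, -1) → π⊥ ≈ (-1.0000, -1.4142); max(|x|,|y|,|x±y|/√2) = 1.7071 > 1 ⇒ ∉ W
candidate 3: n = (-1, 0, 1, 1) → π⊥ ≈ (-0.2929, -0.2929); max(|x|,|y|,|x±y|/√2) = 0.4142 ≤ 1 ⇒ ∈ W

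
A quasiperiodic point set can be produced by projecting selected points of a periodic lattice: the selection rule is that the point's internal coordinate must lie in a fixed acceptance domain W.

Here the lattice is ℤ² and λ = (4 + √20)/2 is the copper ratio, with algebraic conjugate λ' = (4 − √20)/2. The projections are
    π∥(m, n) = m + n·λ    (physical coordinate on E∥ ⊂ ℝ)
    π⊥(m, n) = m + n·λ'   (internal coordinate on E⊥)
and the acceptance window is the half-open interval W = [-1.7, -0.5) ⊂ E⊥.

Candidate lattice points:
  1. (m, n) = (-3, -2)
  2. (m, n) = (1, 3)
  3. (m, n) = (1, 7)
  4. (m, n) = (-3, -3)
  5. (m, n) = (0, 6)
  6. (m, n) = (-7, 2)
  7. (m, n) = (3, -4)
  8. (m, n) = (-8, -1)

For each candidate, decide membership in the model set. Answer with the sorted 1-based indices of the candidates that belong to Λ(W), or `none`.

3, 5

Compute λ' = (4−√20)/2 = -0.236068, so π⊥(m,n) = m -0.236068·n.
[1] lift (-3,-2): star map gives -2.527864; window check -1.7 ≤ -2.527864 < -0.5 is false → out
[2] lift (1,3): star map gives 0.291796; window check -1.7 ≤ 0.291796 < -0.5 is false → out
[3] lift (1,7): star map gives -0.652476; window check -1.7 ≤ -0.652476 < -0.5 is true → IN Λ
[4] lift (-3,-3): star map gives -2.291796; window check -1.7 ≤ -2.291796 < -0.5 is false → out
[5] lift (0,6): star map gives -1.416408; window check -1.7 ≤ -1.416408 < -0.5 is true → IN Λ
[6] lift (-7,2): star map gives -7.472136; window check -1.7 ≤ -7.472136 < -0.5 is false → out
[7] lift (3,-4): star map gives 3.944272; window check -1.7 ≤ 3.944272 < -0.5 is false → out
[8] lift (-8,-1): star map gives -7.763932; window check -1.7 ≤ -7.763932 < -0.5 is false → out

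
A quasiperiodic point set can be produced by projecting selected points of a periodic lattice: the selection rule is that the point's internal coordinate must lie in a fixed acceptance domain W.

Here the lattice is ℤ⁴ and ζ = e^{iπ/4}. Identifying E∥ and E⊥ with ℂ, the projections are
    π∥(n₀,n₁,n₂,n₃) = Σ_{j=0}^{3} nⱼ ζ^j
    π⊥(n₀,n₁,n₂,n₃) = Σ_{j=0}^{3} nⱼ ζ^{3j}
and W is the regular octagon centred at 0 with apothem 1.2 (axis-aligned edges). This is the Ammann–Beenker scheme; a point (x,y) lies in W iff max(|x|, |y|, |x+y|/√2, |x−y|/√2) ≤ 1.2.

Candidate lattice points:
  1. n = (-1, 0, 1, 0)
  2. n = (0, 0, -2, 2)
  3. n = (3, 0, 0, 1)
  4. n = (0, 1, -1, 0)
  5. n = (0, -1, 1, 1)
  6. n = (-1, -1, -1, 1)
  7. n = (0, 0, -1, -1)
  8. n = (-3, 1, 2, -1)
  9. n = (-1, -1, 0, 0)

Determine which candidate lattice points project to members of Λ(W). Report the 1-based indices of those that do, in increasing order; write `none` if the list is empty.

π⊥(n) = n₀ + n₁ζ³ + n₂ζ⁶ + n₃ζ⁹ where ζ = e^{iπ/4}.
candidate 1: n = (-1, 0, 1, 0) → π⊥ ≈ (-1.000000, -1.000000); max(|x|,|y|,|x±y|/√2) = 1.414214 > 1.2 ⇒ ∉ W
candidate 2: n = (0, 0, -2, 2) → π⊥ ≈ (+1.414214, +3.414214); max(|x|,|y|,|x±y|/√2) = 3.414214 > 1.2 ⇒ ∉ W
candidate 3: n = (3, 0, 0, 1) → π⊥ ≈ (+3.707107, +0.707107); max(|x|,|y|,|x±y|/√2) = 3.707107 > 1.2 ⇒ ∉ W
candidate 4: n = (0, 1, -1, 0) → π⊥ ≈ (-0.707107, +1.707107); max(|x|,|y|,|x±y|/√2) = 1.707107 > 1.2 ⇒ ∉ W
candidate 5: n = (0, -1, 1, 1) → π⊥ ≈ (+1.414214, -1.000000); max(|x|,|y|,|x±y|/√2) = 1.707107 > 1.2 ⇒ ∉ W
candidate 6: n = (-1, -1, -1, 1) → π⊥ ≈ (+0.414214, +1.000000); max(|x|,|y|,|x±y|/√2) = 1.000000 ≤ 1.2 ⇒ ∈ W
candidate 7: n = (0, 0, -1, -1) → π⊥ ≈ (-0.707107, +0.292893); max(|x|,|y|,|x±y|/√2) = 0.707107 ≤ 1.2 ⇒ ∈ W
candidate 8: n = (-3, 1, 2, -1) → π⊥ ≈ (-4.414214, -2.000000); max(|x|,|y|,|x±y|/√2) = 4.535534 > 1.2 ⇒ ∉ W
candidate 9: n = (-1, -1, 0, 0) → π⊥ ≈ (-0.292893, -0.707107); max(|x|,|y|,|x±y|/√2) = 0.707107 ≤ 1.2 ⇒ ∈ W

6, 7, 9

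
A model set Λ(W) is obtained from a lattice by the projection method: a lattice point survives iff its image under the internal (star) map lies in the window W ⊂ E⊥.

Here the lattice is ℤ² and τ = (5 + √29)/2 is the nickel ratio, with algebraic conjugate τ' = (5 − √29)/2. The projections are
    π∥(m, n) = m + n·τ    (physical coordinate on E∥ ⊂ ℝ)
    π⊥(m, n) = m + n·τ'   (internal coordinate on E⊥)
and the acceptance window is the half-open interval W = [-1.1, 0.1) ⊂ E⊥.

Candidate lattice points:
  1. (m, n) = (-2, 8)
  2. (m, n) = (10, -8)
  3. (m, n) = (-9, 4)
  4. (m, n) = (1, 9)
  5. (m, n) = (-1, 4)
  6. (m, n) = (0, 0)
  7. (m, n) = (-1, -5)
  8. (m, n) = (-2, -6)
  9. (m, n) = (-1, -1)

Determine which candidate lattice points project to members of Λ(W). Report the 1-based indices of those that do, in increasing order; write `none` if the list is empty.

Numerically τ ≈ 5.1926 and τ' = −1/τ ≈ -0.1926.
#1 (-2,8): internal coord -2 + (8)·τ' = -3.5407; -3.5407 ∉ [-1.1, 0.1) → out
#2 (10,-8): internal coord 10 + (-8)·τ' = +11.5407; +11.5407 ∉ [-1.1, 0.1) → out
#3 (-9,4): internal coord -9 + (4)·τ' = -9.7703; -9.7703 ∉ [-1.1, 0.1) → out
#4 (1,9): internal coord 1 + (9)·τ' = -0.7332; -0.7332 ∈ [-1.1, 0.1) → IN Λ
#5 (-1,4): internal coord -1 + (4)·τ' = -1.7703; -1.7703 ∉ [-1.1, 0.1) → out
#6 (0,0): internal coord 0 + (0)·τ' = +0.0000; +0.0000 ∈ [-1.1, 0.1) → IN Λ
#7 (-1,-5): internal coord -1 + (-5)·τ' = -0.0371; -0.0371 ∈ [-1.1, 0.1) → IN Λ
#8 (-2,-6): internal coord -2 + (-6)·τ' = -0.8445; -0.8445 ∈ [-1.1, 0.1) → IN Λ
#9 (-1,-1): internal coord -1 + (-1)·τ' = -0.8074; -0.8074 ∈ [-1.1, 0.1) → IN Λ

4, 6, 7, 8, 9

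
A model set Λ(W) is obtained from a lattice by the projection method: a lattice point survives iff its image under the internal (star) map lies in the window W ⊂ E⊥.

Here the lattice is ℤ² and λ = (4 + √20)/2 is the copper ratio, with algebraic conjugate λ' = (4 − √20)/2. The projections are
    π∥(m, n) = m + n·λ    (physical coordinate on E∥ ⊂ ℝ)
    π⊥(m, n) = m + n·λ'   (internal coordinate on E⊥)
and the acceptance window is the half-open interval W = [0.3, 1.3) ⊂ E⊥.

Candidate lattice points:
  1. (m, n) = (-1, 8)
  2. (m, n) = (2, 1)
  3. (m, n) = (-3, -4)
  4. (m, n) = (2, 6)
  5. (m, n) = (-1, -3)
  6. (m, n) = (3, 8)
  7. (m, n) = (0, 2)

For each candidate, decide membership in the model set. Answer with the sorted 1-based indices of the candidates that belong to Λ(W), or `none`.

4, 6

Compute λ' = (4−√20)/2 = -0.236068, so π⊥(m,n) = m -0.236068·n.
#1 (-1,8): internal coord -1 + (8)·λ' = -2.888544; -2.888544 ∉ [0.3, 1.3) → out
#2 (2,1): internal coord 2 + (1)·λ' = +1.763932; +1.763932 ∉ [0.3, 1.3) → out
#3 (-3,-4): internal coord -3 + (-4)·λ' = -2.055728; -2.055728 ∉ [0.3, 1.3) → out
#4 (2,6): internal coord 2 + (6)·λ' = +0.583592; +0.583592 ∈ [0.3, 1.3) → IN Λ
#5 (-1,-3): internal coord -1 + (-3)·λ' = -0.291796; -0.291796 ∉ [0.3, 1.3) → out
#6 (3,8): internal coord 3 + (8)·λ' = +1.111456; +1.111456 ∈ [0.3, 1.3) → IN Λ
#7 (0,2): internal coord 0 + (2)·λ' = -0.472136; -0.472136 ∉ [0.3, 1.3) → out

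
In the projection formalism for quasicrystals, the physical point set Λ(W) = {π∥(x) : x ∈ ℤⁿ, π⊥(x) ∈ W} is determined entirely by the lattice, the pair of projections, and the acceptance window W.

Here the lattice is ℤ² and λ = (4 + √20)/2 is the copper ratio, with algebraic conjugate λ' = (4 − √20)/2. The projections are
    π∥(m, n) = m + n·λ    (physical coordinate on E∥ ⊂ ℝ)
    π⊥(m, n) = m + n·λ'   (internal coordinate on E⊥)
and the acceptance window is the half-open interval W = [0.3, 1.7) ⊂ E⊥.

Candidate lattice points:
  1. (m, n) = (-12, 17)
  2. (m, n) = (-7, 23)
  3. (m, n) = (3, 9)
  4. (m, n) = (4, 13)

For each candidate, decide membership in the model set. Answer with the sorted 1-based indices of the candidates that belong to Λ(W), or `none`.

λ' = (4−√20)/2 ≈ -0.2361.
#1 (-12,17): internal coord -12 + (17)·λ' = -16.0132; -16.0132 ∉ [0.3, 1.7) → out
#2 (-7,23): internal coord -7 + (23)·λ' = -12.4296; -12.4296 ∉ [0.3, 1.7) → out
#3 (3,9): internal coord 3 + (9)·λ' = +0.8754; +0.8754 ∈ [0.3, 1.7) → IN Λ
#4 (4,13): internal coord 4 + (13)·λ' = +0.9311; +0.9311 ∈ [0.3, 1.7) → IN Λ

3, 4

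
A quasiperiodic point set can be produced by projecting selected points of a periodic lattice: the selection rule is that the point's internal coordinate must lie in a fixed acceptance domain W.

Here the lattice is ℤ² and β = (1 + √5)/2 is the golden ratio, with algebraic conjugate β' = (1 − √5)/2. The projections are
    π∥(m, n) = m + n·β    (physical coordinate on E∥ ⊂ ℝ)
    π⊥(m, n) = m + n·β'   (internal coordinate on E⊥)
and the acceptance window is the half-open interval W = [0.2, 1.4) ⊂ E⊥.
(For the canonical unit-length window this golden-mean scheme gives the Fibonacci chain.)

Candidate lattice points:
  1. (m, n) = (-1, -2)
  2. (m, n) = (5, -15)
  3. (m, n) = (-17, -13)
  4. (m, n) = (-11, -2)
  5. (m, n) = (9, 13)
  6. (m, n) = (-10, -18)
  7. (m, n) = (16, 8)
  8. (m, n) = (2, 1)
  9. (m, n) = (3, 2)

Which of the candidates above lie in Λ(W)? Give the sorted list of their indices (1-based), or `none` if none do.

1, 5, 6, 8

Compute β' = (1−√5)/2 = -0.61803, so π⊥(m,n) = m -0.61803·n.
candidate 1: (m,n)=(-1,-2) → π∥ = -1-2·β ≈ -4.23607, π⊥ = -1-2·β' ≈ 0.23607 ∈ [0.2, 1.4) ⇒ IN Λ
candidate 2: (m,n)=(5,-15) → π∥ = 5-15·β ≈ -19.27051, π⊥ = 5-15·β' ≈ 14.27051 ∉ [0.2, 1.4) ⇒ out
candidate 3: (m,n)=(-17,-13) → π∥ = -17-13·β ≈ -38.03444, π⊥ = -17-13·β' ≈ -8.96556 ∉ [0.2, 1.4) ⇒ out
candidate 4: (m,n)=(-11,-2) → π∥ = -11-2·β ≈ -14.23607, π⊥ = -11-2·β' ≈ -9.76393 ∉ [0.2, 1.4) ⇒ out
candidate 5: (m,n)=(9,13) → π∥ = 9+13·β ≈ 30.03444, π⊥ = 9+13·β' ≈ 0.96556 ∈ [0.2, 1.4) ⇒ IN Λ
candidate 6: (m,n)=(-10,-18) → π∥ = -10-18·β ≈ -39.12461, π⊥ = -10-18·β' ≈ 1.12461 ∈ [0.2, 1.4) ⇒ IN Λ
candidate 7: (m,n)=(16,8) → π∥ = 16+8·β ≈ 28.94427, π⊥ = 16+8·β' ≈ 11.05573 ∉ [0.2, 1.4) ⇒ out
candidate 8: (m,n)=(2,1) → π∥ = 2+1·β ≈ 3.61803, π⊥ = 2+1·β' ≈ 1.38197 ∈ [0.2, 1.4) ⇒ IN Λ
candidate 9: (m,n)=(3,2) → π∥ = 3+2·β ≈ 6.23607, π⊥ = 3+2·β' ≈ 1.76393 ∉ [0.2, 1.4) ⇒ out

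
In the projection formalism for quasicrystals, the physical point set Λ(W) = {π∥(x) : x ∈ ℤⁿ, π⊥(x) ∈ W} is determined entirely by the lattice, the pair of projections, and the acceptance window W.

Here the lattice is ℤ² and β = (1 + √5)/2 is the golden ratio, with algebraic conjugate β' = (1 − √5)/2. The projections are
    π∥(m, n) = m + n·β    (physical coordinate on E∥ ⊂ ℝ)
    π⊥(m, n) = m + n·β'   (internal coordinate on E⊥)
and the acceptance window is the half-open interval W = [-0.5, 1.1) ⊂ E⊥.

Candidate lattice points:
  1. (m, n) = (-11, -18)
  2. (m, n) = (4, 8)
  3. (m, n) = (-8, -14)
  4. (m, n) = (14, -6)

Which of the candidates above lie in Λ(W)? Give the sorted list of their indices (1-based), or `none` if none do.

1, 3

β' = (1−√5)/2 ≈ -0.6180.
candidate 1: (m,n)=(-11,-18) → π∥ = -11-18·β ≈ -40.1246, π⊥ = -11-18·β' ≈ 0.1246 ∈ [-0.5, 1.1) ⇒ IN Λ
candidate 2: (m,n)=(4,8) → π∥ = 4+8·β ≈ 16.9443, π⊥ = 4+8·β' ≈ -0.9443 ∉ [-0.5, 1.1) ⇒ out
candidate 3: (m,n)=(-8,-14) → π∥ = -8-14·β ≈ -30.6525, π⊥ = -8-14·β' ≈ 0.6525 ∈ [-0.5, 1.1) ⇒ IN Λ
candidate 4: (m,n)=(14,-6) → π∥ = 14-6·β ≈ 4.2918, π⊥ = 14-6·β' ≈ 17.7082 ∉ [-0.5, 1.1) ⇒ out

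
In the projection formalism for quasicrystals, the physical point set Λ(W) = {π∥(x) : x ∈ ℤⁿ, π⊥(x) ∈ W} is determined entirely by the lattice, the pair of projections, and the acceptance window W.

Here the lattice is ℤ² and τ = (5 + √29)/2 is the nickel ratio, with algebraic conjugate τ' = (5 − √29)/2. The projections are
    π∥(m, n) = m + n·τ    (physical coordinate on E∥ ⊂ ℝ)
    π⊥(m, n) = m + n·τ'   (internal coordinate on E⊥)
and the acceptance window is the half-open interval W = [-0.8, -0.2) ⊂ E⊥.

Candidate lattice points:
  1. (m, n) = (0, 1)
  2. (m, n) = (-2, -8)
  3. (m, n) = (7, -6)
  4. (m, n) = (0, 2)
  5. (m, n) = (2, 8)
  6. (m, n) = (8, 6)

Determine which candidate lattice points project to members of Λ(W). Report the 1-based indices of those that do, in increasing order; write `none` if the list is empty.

2, 4

Compute τ' = (5−√29)/2 = -0.192582, so π⊥(m,n) = m -0.192582·n.
candidate 1: (m,n)=(0,1) → π∥ = 0+1·τ ≈ 5.192582, π⊥ = 0+1·τ' ≈ -0.192582 ∉ [-0.8, -0.2) ⇒ out
candidate 2: (m,n)=(-2,-8) → π∥ = -2-8·τ ≈ -43.540659, π⊥ = -2-8·τ' ≈ -0.459341 ∈ [-0.8, -0.2) ⇒ IN Λ
candidate 3: (m,n)=(7,-6) → π∥ = 7-6·τ ≈ -24.155494, π⊥ = 7-6·τ' ≈ 8.155494 ∉ [-0.8, -0.2) ⇒ out
candidate 4: (m,n)=(0,2) → π∥ = 0+2·τ ≈ 10.385165, π⊥ = 0+2·τ' ≈ -0.385165 ∈ [-0.8, -0.2) ⇒ IN Λ
candidate 5: (m,n)=(2,8) → π∥ = 2+8·τ ≈ 43.540659, π⊥ = 2+8·τ' ≈ 0.459341 ∉ [-0.8, -0.2) ⇒ out
candidate 6: (m,n)=(8,6) → π∥ = 8+6·τ ≈ 39.155494, π⊥ = 8+6·τ' ≈ 6.844506 ∉ [-0.8, -0.2) ⇒ out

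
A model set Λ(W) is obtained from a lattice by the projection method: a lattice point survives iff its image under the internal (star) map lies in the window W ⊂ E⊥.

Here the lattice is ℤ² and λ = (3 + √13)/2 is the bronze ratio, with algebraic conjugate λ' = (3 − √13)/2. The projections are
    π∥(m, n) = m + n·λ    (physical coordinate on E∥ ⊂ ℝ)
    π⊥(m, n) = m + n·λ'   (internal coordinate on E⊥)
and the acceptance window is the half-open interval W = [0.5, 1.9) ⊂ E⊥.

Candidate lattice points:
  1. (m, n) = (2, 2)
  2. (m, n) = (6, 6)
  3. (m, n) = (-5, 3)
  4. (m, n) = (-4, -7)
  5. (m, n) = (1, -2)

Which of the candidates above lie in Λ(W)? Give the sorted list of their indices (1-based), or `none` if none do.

1, 5

λ' = (3−√13)/2 ≈ -0.30278.
[1] lift (2,2): star map gives 1.39445; window check 0.5 ≤ 1.39445 < 1.9 is true → IN Λ
[2] lift (6,6): star map gives 4.18335; window check 0.5 ≤ 4.18335 < 1.9 is false → out
[3] lift (-5,3): star map gives -5.90833; window check 0.5 ≤ -5.90833 < 1.9 is false → out
[4] lift (-4,-7): star map gives -1.88057; window check 0.5 ≤ -1.88057 < 1.9 is false → out
[5] lift (1,-2): star map gives 1.60555; window check 0.5 ≤ 1.60555 < 1.9 is true → IN Λ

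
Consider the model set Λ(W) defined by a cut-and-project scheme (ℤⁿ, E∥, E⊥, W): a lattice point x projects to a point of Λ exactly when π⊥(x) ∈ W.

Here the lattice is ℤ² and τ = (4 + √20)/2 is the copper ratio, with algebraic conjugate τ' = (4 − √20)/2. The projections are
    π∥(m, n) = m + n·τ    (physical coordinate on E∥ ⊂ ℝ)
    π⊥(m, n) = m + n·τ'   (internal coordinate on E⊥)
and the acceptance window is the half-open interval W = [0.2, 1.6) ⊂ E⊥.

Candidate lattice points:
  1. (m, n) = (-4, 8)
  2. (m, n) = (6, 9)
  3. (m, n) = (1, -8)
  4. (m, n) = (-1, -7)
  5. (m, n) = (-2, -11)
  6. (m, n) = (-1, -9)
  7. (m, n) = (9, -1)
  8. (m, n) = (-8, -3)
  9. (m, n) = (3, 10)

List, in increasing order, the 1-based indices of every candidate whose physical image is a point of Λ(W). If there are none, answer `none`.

Numerically τ ≈ 4.2361 and τ' = −1/τ ≈ -0.2361.
candidate 1: (m,n)=(-4,8) → π∥ = -4+8·τ ≈ 29.8885, π⊥ = -4+8·τ' ≈ -5.8885 ∉ [0.2, 1.6) ⇒ out
candidate 2: (m,n)=(6,9) → π∥ = 6+9·τ ≈ 44.1246, π⊥ = 6+9·τ' ≈ 3.8754 ∉ [0.2, 1.6) ⇒ out
candidate 3: (m,n)=(1,-8) → π∥ = 1-8·τ ≈ -32.8885, π⊥ = 1-8·τ' ≈ 2.8885 ∉ [0.2, 1.6) ⇒ out
candidate 4: (m,n)=(-1,-7) → π∥ = -1-7·τ ≈ -30.6525, π⊥ = -1-7·τ' ≈ 0.6525 ∈ [0.2, 1.6) ⇒ IN Λ
candidate 5: (m,n)=(-2,-11) → π∥ = -2-11·τ ≈ -48.5967, π⊥ = -2-11·τ' ≈ 0.5967 ∈ [0.2, 1.6) ⇒ IN Λ
candidate 6: (m,n)=(-1,-9) → π∥ = -1-9·τ ≈ -39.1246, π⊥ = -1-9·τ' ≈ 1.1246 ∈ [0.2, 1.6) ⇒ IN Λ
candidate 7: (m,n)=(9,-1) → π∥ = 9-1·τ ≈ 4.7639, π⊥ = 9-1·τ' ≈ 9.2361 ∉ [0.2, 1.6) ⇒ out
candidate 8: (m,n)=(-8,-3) → π∥ = -8-3·τ ≈ -20.7082, π⊥ = -8-3·τ' ≈ -7.2918 ∉ [0.2, 1.6) ⇒ out
candidate 9: (m,n)=(3,10) → π∥ = 3+10·τ ≈ 45.3607, π⊥ = 3+10·τ' ≈ 0.6393 ∈ [0.2, 1.6) ⇒ IN Λ

4, 5, 6, 9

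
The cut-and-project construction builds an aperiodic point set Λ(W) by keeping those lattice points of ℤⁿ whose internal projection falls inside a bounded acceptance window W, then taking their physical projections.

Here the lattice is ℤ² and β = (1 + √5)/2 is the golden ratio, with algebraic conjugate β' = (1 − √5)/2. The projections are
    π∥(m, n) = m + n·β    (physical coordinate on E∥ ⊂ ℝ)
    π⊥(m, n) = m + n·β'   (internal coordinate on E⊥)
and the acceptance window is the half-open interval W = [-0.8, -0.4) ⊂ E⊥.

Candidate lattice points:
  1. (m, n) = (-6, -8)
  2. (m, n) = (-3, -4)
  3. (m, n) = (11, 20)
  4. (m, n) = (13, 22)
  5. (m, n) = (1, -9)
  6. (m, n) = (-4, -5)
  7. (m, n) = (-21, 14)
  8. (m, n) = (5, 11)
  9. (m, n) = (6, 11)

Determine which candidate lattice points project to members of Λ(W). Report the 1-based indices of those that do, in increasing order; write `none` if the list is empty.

β' = (1−√5)/2 ≈ -0.61803.
candidate 1: (m,n)=(-6,-8) → π∥ = -6-8·β ≈ -18.94427, π⊥ = -6-8·β' ≈ -1.05573 ∉ [-0.8, -0.4) ⇒ out
candidate 2: (m,n)=(-3,-4) → π∥ = -3-4·β ≈ -9.47214, π⊥ = -3-4·β' ≈ -0.52786 ∈ [-0.8, -0.4) ⇒ IN Λ
candidate 3: (m,n)=(11,20) → π∥ = 11+20·β ≈ 43.36068, π⊥ = 11+20·β' ≈ -1.36068 ∉ [-0.8, -0.4) ⇒ out
candidate 4: (m,n)=(13,22) → π∥ = 13+22·β ≈ 48.59675, π⊥ = 13+22·β' ≈ -0.59675 ∈ [-0.8, -0.4) ⇒ IN Λ
candidate 5: (m,n)=(1,-9) → π∥ = 1-9·β ≈ -13.56231, π⊥ = 1-9·β' ≈ 6.56231 ∉ [-0.8, -0.4) ⇒ out
candidate 6: (m,n)=(-4,-5) → π∥ = -4-5·β ≈ -12.09017, π⊥ = -4-5·β' ≈ -0.90983 ∉ [-0.8, -0.4) ⇒ out
candidate 7: (m,n)=(-21,14) → π∥ = -21+14·β ≈ 1.65248, π⊥ = -21+14·β' ≈ -29.65248 ∉ [-0.8, -0.4) ⇒ out
candidate 8: (m,n)=(5,11) → π∥ = 5+11·β ≈ 22.79837, π⊥ = 5+11·β' ≈ -1.79837 ∉ [-0.8, -0.4) ⇒ out
candidate 9: (m,n)=(6,11) → π∥ = 6+11·β ≈ 23.79837, π⊥ = 6+11·β' ≈ -0.79837 ∈ [-0.8, -0.4) ⇒ IN Λ

2, 4, 9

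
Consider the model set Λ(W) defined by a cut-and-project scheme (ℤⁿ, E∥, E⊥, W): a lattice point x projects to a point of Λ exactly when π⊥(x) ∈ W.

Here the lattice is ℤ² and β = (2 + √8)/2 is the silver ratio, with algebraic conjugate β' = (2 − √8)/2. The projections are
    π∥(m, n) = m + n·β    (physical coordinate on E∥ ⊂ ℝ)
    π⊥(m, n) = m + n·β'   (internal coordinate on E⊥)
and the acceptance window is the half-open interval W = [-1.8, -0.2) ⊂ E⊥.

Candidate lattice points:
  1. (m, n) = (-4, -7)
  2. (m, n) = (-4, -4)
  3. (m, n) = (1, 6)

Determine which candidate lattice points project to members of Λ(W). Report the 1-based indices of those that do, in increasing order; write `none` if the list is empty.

1, 3

β' = (2−√8)/2 ≈ -0.41421.
[1] lift (-4,-7): star map gives -1.10051; window check -1.8 ≤ -1.10051 < -0.2 is true → IN Λ
[2] lift (-4,-4): star map gives -2.34315; window check -1.8 ≤ -2.34315 < -0.2 is false → out
[3] lift (1,6): star map gives -1.48528; window check -1.8 ≤ -1.48528 < -0.2 is true → IN Λ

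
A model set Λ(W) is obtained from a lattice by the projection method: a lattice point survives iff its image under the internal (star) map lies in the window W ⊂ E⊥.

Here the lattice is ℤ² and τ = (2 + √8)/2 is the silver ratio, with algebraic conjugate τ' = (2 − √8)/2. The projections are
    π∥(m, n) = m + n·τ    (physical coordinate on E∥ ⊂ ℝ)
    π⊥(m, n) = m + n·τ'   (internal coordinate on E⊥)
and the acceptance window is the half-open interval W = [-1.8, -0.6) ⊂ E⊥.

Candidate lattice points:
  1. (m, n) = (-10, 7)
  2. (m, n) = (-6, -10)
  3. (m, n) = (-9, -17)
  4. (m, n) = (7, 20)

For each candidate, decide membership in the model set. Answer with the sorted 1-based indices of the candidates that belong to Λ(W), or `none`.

4

τ' = (2−√8)/2 ≈ -0.414214.
#1 (-10,7): internal coord -10 + (7)·τ' = -12.899495; -12.899495 ∉ [-1.8, -0.6) → out
#2 (-6,-10): internal coord -6 + (-10)·τ' = -1.857864; -1.857864 ∉ [-1.8, -0.6) → out
#3 (-9,-17): internal coord -9 + (-17)·τ' = -1.958369; -1.958369 ∉ [-1.8, -0.6) → out
#4 (7,20): internal coord 7 + (20)·τ' = -1.284271; -1.284271 ∈ [-1.8, -0.6) → IN Λ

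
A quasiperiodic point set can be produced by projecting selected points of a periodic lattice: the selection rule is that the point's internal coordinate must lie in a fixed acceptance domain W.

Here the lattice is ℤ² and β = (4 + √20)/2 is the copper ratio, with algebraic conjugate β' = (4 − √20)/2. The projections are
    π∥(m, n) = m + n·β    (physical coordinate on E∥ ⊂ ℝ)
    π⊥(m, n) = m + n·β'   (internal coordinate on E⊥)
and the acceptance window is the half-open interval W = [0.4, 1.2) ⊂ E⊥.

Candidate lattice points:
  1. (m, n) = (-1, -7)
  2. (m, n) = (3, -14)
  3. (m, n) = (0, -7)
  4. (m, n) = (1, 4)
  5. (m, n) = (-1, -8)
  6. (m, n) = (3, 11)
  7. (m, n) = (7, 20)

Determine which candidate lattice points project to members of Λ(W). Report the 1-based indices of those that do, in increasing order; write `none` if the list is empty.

1, 5, 6

Compute β' = (4−√20)/2 = -0.2361, so π⊥(m,n) = m -0.2361·n.
#1 (-1,-7): internal coord -1 + (-7)·β' = +0.6525; +0.6525 ∈ [0.4, 1.2) → IN Λ
#2 (3,-14): internal coord 3 + (-14)·β' = +6.3050; +6.3050 ∉ [0.4, 1.2) → out
#3 (0,-7): internal coord 0 + (-7)·β' = +1.6525; +1.6525 ∉ [0.4, 1.2) → out
#4 (1,4): internal coord 1 + (4)·β' = +0.0557; +0.0557 ∉ [0.4, 1.2) → out
#5 (-1,-8): internal coord -1 + (-8)·β' = +0.8885; +0.8885 ∈ [0.4, 1.2) → IN Λ
#6 (3,11): internal coord 3 + (11)·β' = +0.4033; +0.4033 ∈ [0.4, 1.2) → IN Λ
#7 (7,20): internal coord 7 + (20)·β' = +2.2786; +2.2786 ∉ [0.4, 1.2) → out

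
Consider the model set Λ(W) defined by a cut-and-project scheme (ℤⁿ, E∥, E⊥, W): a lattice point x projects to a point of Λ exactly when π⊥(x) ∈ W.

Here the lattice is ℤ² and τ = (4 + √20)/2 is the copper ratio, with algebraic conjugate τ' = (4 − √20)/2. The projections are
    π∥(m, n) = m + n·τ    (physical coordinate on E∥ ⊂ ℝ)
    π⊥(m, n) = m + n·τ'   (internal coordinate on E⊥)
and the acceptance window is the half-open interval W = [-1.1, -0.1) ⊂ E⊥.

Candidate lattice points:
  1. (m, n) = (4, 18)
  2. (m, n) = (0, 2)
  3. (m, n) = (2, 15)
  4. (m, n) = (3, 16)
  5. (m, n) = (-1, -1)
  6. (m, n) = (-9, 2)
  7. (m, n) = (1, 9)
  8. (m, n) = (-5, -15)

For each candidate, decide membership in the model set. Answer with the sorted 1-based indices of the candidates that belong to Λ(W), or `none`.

1, 2, 4, 5

Numerically τ ≈ 4.2361 and τ' = −1/τ ≈ -0.2361.
#1 (4,18): internal coord 4 + (18)·τ' = -0.2492; -0.2492 ∈ [-1.1, -0.1) → IN Λ
#2 (0,2): internal coord 0 + (2)·τ' = -0.4721; -0.4721 ∈ [-1.1, -0.1) → IN Λ
#3 (2,15): internal coord 2 + (15)·τ' = -1.5410; -1.5410 ∉ [-1.1, -0.1) → out
#4 (3,16): internal coord 3 + (16)·τ' = -0.7771; -0.7771 ∈ [-1.1, -0.1) → IN Λ
#5 (-1,-1): internal coord -1 + (-1)·τ' = -0.7639; -0.7639 ∈ [-1.1, -0.1) → IN Λ
#6 (-9,2): internal coord -9 + (2)·τ' = -9.4721; -9.4721 ∉ [-1.1, -0.1) → out
#7 (1,9): internal coord 1 + (9)·τ' = -1.1246; -1.1246 ∉ [-1.1, -0.1) → out
#8 (-5,-15): internal coord -5 + (-15)·τ' = -1.4590; -1.4590 ∉ [-1.1, -0.1) → out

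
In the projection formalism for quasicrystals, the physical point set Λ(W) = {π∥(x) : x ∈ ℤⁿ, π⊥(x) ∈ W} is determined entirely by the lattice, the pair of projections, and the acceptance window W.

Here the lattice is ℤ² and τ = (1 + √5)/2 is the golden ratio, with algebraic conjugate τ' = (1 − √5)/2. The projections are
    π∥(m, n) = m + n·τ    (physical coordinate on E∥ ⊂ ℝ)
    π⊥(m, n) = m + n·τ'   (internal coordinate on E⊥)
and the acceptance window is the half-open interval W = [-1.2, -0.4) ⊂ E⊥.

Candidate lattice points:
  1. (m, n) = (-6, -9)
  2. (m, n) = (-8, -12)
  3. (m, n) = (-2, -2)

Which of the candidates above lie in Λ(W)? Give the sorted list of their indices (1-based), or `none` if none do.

τ' = (1−√5)/2 ≈ -0.618034.
#1 (-6,-9): internal coord -6 + (-9)·τ' = -0.437694; -0.437694 ∈ [-1.2, -0.4) → IN Λ
#2 (-8,-12): internal coord -8 + (-12)·τ' = -0.583592; -0.583592 ∈ [-1.2, -0.4) → IN Λ
#3 (-2,-2): internal coord -2 + (-2)·τ' = -0.763932; -0.763932 ∈ [-1.2, -0.4) → IN Λ

1, 2, 3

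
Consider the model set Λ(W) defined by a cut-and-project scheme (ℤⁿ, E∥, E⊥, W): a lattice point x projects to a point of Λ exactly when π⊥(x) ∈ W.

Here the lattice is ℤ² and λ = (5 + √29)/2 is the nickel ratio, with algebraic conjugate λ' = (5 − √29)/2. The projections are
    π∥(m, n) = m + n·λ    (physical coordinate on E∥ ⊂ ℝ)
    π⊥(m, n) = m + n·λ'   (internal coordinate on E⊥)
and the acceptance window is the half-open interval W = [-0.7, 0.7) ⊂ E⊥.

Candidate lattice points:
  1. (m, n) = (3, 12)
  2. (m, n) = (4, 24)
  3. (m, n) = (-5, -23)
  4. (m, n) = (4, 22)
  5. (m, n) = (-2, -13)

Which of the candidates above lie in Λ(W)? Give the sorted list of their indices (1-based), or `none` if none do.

1, 2, 3, 4, 5

Compute λ' = (5−√29)/2 = -0.1926, so π⊥(m,n) = m -0.1926·n.
[1] lift (3,12): star map gives 0.6890; window check -0.7 ≤ 0.6890 < 0.7 is true → IN Λ
[2] lift (4,24): star map gives -0.6220; window check -0.7 ≤ -0.6220 < 0.7 is true → IN Λ
[3] lift (-5,-23): star map gives -0.5706; window check -0.7 ≤ -0.5706 < 0.7 is true → IN Λ
[4] lift (4,22): star map gives -0.2368; window check -0.7 ≤ -0.2368 < 0.7 is true → IN Λ
[5] lift (-2,-13): star map gives 0.5036; window check -0.7 ≤ 0.5036 < 0.7 is true → IN Λ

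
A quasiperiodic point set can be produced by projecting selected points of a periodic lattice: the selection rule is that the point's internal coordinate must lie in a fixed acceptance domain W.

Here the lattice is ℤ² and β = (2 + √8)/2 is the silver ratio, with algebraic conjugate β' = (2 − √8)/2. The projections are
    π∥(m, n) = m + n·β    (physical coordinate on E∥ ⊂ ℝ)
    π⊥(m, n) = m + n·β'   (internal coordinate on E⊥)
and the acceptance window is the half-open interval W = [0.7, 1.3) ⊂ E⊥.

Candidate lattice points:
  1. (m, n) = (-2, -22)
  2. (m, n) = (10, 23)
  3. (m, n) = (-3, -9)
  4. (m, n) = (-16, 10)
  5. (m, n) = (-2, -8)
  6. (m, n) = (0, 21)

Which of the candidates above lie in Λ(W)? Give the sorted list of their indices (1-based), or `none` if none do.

Numerically β ≈ 2.4142 and β' = −1/β ≈ -0.4142.
#1 (-2,-22): internal coord -2 + (-22)·β' = +7.1127; +7.1127 ∉ [0.7, 1.3) → out
#2 (10,23): internal coord 10 + (23)·β' = +0.4731; +0.4731 ∉ [0.7, 1.3) → out
#3 (-3,-9): internal coord -3 + (-9)·β' = +0.7279; +0.7279 ∈ [0.7, 1.3) → IN Λ
#4 (-16,10): internal coord -16 + (10)·β' = -20.1421; -20.1421 ∉ [0.7, 1.3) → out
#5 (-2,-8): internal coord -2 + (-8)·β' = +1.3137; +1.3137 ∉ [0.7, 1.3) → out
#6 (0,21): internal coord 0 + (21)·β' = -8.6985; -8.6985 ∉ [0.7, 1.3) → out

3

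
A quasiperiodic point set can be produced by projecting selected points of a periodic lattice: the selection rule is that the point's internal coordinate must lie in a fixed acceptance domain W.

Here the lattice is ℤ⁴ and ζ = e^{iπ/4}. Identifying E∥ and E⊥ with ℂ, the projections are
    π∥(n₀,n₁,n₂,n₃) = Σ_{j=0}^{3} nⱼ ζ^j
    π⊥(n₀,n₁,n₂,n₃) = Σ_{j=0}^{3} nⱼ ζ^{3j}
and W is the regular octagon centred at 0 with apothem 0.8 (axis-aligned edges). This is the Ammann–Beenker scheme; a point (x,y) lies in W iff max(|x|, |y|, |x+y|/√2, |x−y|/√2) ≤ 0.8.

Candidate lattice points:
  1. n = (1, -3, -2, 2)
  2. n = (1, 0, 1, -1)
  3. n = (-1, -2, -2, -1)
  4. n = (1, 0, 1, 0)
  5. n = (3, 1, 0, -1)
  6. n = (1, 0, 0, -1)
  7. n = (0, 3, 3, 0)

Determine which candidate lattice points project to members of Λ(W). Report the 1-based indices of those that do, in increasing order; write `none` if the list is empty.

With ζ = e^{iπ/4} the internal vectors are ζ^0,ζ^3,ζ^6,ζ^9.
#1 (1, -3, -2, 2): internal (4.5355, 1.2929); octagon support 4.5355 vs apothem 0.8 → ∉ W
#2 (1, 0, 1, -1): internal (0.2929, -1.7071); octagon support 1.7071 vs apothem 0.8 → ∉ W
#3 (-1, -2, -2, -1): internal (-0.2929, -0.1213); octagon support 0.2929 vs apothem 0.8 → ∈ W
#4 (1, 0, 1, 0): internal (1.0000, -1.0000); octagon support 1.4142 vs apothem 0.8 → ∉ W
#5 (3, 1, 0, -1): internal (1.5858, 0.0000); octagon support 1.5858 vs apothem 0.8 → ∉ W
#6 (1, 0, 0, -1): internal (0.2929, -0.7071); octagon support 0.7071 vs apothem 0.8 → ∈ W
#7 (0, 3, 3, 0): internal (-2.1213, -0.8787); octagon support 2.1213 vs apothem 0.8 → ∉ W

3, 6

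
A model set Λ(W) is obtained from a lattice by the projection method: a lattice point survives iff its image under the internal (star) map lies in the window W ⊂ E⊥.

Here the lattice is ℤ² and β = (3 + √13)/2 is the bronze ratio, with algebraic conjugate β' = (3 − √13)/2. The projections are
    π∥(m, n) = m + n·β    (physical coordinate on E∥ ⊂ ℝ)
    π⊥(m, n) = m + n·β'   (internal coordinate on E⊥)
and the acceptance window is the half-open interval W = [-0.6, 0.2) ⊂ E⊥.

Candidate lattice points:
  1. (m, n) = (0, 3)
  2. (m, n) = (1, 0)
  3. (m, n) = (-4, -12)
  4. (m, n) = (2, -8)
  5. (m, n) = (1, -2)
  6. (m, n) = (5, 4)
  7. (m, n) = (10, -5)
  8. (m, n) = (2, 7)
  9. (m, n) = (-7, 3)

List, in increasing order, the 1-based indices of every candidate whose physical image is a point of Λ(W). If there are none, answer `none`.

3, 8

Compute β' = (3−√13)/2 = -0.30278, so π⊥(m,n) = m -0.30278·n.
[1] lift (0,3): star map gives -0.90833; window check -0.6 ≤ -0.90833 < 0.2 is false → out
[2] lift (1,0): star map gives 1.00000; window check -0.6 ≤ 1.00000 < 0.2 is false → out
[3] lift (-4,-12): star map gives -0.36669; window check -0.6 ≤ -0.36669 < 0.2 is true → IN Λ
[4] lift (2,-8): star map gives 4.42221; window check -0.6 ≤ 4.42221 < 0.2 is false → out
[5] lift (1,-2): star map gives 1.60555; window check -0.6 ≤ 1.60555 < 0.2 is false → out
[6] lift (5,4): star map gives 3.78890; window check -0.6 ≤ 3.78890 < 0.2 is false → out
[7] lift (10,-5): star map gives 11.51388; window check -0.6 ≤ 11.51388 < 0.2 is false → out
[8] lift (2,7): star map gives -0.11943; window check -0.6 ≤ -0.11943 < 0.2 is true → IN Λ
[9] lift (-7,3): star map gives -7.90833; window check -0.6 ≤ -7.90833 < 0.2 is false → out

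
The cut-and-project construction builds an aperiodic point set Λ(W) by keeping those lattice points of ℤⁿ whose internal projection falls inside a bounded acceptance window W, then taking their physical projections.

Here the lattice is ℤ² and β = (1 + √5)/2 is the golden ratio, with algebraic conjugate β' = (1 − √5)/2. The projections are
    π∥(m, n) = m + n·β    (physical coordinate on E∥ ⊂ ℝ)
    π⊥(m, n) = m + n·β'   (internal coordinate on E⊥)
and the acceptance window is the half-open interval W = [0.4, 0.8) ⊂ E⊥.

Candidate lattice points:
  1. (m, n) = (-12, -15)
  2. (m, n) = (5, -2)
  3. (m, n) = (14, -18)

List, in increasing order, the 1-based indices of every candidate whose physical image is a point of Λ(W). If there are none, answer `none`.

β' = (1−√5)/2 ≈ -0.618034.
[1] lift (-12,-15): star map gives -2.729490; window check 0.4 ≤ -2.729490 < 0.8 is false → out
[2] lift (5,-2): star map gives 6.236068; window check 0.4 ≤ 6.236068 < 0.8 is false → out
[3] lift (14,-18): star map gives 25.124612; window check 0.4 ≤ 25.124612 < 0.8 is false → out

none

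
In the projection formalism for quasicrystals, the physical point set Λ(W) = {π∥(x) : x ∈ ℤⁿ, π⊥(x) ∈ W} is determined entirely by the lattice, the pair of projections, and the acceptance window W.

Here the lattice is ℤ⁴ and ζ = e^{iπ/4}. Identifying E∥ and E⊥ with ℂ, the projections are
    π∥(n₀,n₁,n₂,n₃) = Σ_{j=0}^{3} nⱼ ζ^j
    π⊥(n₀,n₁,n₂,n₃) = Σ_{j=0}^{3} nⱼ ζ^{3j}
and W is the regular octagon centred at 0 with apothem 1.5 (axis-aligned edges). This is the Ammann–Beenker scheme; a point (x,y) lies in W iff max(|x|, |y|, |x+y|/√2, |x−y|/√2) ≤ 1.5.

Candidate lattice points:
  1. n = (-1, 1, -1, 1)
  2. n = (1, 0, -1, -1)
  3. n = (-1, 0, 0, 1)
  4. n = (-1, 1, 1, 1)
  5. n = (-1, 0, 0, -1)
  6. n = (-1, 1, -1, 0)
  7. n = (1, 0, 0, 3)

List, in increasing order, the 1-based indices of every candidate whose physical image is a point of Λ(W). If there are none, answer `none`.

With ζ = e^{iπ/4} the internal vectors are ζ^0,ζ^3,ζ^6,ζ^9.
#1 (-1, 1, -1, 1): internal (-1.0000, 2.4142); octagon support 2.4142 vs apothem 1.5 → ∉ W
#2 (1, 0, -1, -1): internal (0.2929, 0.2929); octagon support 0.4142 vs apothem 1.5 → ∈ W
#3 (-1, 0, 0, 1): internal (-0.2929, 0.7071); octagon support 0.7071 vs apothem 1.5 → ∈ W
#4 (-1, 1, 1, 1): internal (-1.0000, 0.4142); octagon support 1.0000 vs apothem 1.5 → ∈ W
#5 (-1, 0, 0, -1): internal (-1.7071, -0.7071); octagon support 1.7071 vs apothem 1.5 → ∉ W
#6 (-1, 1, -1, 0): internal (-1.7071, 1.7071); octagon support 2.4142 vs apothem 1.5 → ∉ W
#7 (1, 0, 0, 3): internal (3.1213, 2.1213); octagon support 3.7071 vs apothem 1.5 → ∉ W

2, 3, 4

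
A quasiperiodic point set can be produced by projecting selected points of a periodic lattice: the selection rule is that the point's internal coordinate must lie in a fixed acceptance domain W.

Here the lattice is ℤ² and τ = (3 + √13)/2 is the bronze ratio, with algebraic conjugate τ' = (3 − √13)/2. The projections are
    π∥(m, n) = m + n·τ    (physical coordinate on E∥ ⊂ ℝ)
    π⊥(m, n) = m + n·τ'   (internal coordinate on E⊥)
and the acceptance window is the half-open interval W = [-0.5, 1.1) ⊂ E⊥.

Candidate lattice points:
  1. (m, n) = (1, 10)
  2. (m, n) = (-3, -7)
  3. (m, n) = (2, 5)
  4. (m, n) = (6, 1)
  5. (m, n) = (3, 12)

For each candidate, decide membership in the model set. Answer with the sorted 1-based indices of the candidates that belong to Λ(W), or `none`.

3

τ' = (3−√13)/2 ≈ -0.30278.
[1] lift (1,10): star map gives -2.02776; window check -0.5 ≤ -2.02776 < 1.1 is false → out
[2] lift (-3,-7): star map gives -0.88057; window check -0.5 ≤ -0.88057 < 1.1 is false → out
[3] lift (2,5): star map gives 0.48612; window check -0.5 ≤ 0.48612 < 1.1 is true → IN Λ
[4] lift (6,1): star map gives 5.69722; window check -0.5 ≤ 5.69722 < 1.1 is false → out
[5] lift (3,12): star map gives -0.63331; window check -0.5 ≤ -0.63331 < 1.1 is false → out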